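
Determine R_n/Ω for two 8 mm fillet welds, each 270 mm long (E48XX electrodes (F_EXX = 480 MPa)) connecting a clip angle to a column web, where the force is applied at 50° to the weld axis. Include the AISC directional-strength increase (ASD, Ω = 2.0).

R_n/Ω ≈ 587 kN

t_e = 0.707 × 8 = 5.656 mm; A_we = 5.656 × 540 = 3054 mm².
Directional factor: 1.0 + 0.5 sin^1.5(50°) = 1.335.
F_nw = 0.6 × 480 × 1.335 = 384.5 MPa.
R_n/Ω = (384.5 × 3054) / 2.0 × 10⁻³ = 587.3 kN.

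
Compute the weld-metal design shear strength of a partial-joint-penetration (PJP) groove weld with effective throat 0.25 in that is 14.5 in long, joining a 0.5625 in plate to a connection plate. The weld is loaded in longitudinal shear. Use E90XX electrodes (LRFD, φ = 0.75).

φR_n ≈ 147 kips

E90XX → F_EXX = 90 ksi.
Effective throat (given) t_e = 0.25 in.
A_we = 0.25 × 14.5 = 3.625 in².
F_nw = 0.6 F_EXX = 54 ksi.
φR_n = 0.75 × 54 × 3.625 = 146.8 kips.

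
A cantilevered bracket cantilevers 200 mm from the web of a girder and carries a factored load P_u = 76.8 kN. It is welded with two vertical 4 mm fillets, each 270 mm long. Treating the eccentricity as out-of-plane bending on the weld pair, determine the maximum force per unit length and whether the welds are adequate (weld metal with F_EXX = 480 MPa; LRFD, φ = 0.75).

L_w = 2 × 270 = 540 mm; section modulus (unit throat) S = 2 × L²/6 = 24300 mm².
Direct shear f_v = P/L_w = 76.8×10³/540 = 142.2 N/mm.
Moment M = P × e = 76.8×10³ × 200 = 15360000 N·mm; bending f_b = M/S = 632.1 N/mm.
f_max = √(f_v² + f_b²) = √(142.2² + 632.1²) = 647.9 N/mm.
φr_n = 0.75 × 0.6 × 480 × (0.707 × 4) = 610.8 N/mm → NOT adequate.

f_max ≈ 648 N/mm; NOT adequate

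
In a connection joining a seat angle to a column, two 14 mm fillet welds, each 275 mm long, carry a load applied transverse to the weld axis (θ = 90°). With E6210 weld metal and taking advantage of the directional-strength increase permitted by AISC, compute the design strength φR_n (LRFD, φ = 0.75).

E62XX → F_EXX = 620 MPa.
t_e = 0.707 × 14 = 9.898 mm; A_we = 9.898 × 550 = 5444 mm².
Directional factor: 1.0 + 0.5 sin^1.5(90°) = 1.5.
F_nw = 0.6 × 620 × 1.5 = 558 MPa.
φR_n = 0.75 × 558 × 5444 × 10⁻³ = 2278 kN.

φR_n ≈ 2280 kN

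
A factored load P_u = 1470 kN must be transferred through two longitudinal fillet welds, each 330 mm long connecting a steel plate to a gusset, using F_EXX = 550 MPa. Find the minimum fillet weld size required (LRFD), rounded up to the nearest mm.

w = 13 mm

Total weld length L = 660 mm.
Required throat t_e = P_u / (φ × 0.6 F_EXX × L) = 1470 / (0.75 × 0.6 × 550 × 660 × 10⁻³) = 8.999 mm.
Required leg w = t_e / 0.707 = 12.73 mm → use 13 mm.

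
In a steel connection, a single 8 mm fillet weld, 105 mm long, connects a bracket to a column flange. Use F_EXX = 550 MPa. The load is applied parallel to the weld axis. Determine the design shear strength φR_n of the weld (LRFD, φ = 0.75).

Effective throat t_e = 0.707 × 8 = 5.656 mm.
Total length L = 105 mm; A_we = 5.656 × 105 = 593.9 mm².
F_nw = 0.6 F_EXX = 0.6 × 550 = 330 MPa.
φR_n = 0.75 × 330 × 593.9 × 10⁻³ = 147 kN.

φR_n ≈ 147 kN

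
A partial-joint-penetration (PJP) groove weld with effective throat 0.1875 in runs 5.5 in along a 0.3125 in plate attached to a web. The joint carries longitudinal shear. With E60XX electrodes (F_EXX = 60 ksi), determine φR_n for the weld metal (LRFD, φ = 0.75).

φR_n ≈ 27.8 kips

Effective throat (given) t_e = 0.1875 in.
A_we = 0.1875 × 5.5 = 1.031 in².
F_nw = 0.6 F_EXX = 36 ksi.
φR_n = 0.75 × 36 × 1.031 = 27.84 kips.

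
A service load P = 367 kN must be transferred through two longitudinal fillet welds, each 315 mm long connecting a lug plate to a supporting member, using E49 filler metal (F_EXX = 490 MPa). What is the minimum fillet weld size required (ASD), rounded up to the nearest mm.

w = 6 mm

Total weld length L = 630 mm.
Required throat t_e = P × Ω / (0.6 F_EXX × L) = 367 × 2.0 / (0.6 × 490 × 630 × 10⁻³) = 3.963 mm.
Required leg w = t_e / 0.707 = 5.605 mm → use 6 mm.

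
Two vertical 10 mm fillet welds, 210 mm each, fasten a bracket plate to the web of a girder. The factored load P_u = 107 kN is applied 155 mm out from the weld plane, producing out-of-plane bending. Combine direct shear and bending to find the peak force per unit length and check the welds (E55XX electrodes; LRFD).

f_max ≈ 1160 N/mm; adequate

E55XX → F_EXX = 550 MPa.
L_w = 2 × 210 = 420 mm; section modulus (unit throat) S = 2 × L²/6 = 14700 mm².
Direct shear f_v = P/L_w = 107×10³/420 = 254.8 N/mm.
Moment M = P × e = 107×10³ × 155 = 16585000 N·mm; bending f_b = M/S = 1128 N/mm.
f_max = √(f_v² + f_b²) = √(254.8² + 1128²) = 1157 N/mm.
φr_n = 0.75 × 0.6 × 550 × (0.707 × 10) = 1750 N/mm → adequate.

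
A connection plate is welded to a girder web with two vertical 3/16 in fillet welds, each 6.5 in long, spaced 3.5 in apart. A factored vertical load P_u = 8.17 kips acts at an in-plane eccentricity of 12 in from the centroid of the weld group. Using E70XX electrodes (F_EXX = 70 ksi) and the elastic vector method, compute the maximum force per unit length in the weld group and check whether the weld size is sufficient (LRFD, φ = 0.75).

f_max ≈ 4.56 kip/in; NOT adequate

Total weld length L_w = 13 in. Treat welds as unit-width lines.
Polar moment about centroid: J = 2[d³/12 + d(b/2)²] = 2[6.5³/12 + 6.5×1.75²] = 85.58 in³.
Direct shear f_v = P/L_w = 8.17 / 13 = 0.6285 kip/in (vertical).
Torsion M = P·e = 8.17 × 12 = 98.04 kip·in.
Critical point at (x, y) = (1.75, 3.25) from centroid. f_tx = M·y/J = 3.723 kip/in; f_ty = M·x/J = 2.005 kip/in.
Resultant f_max = √[f_tx² + (f_v + f_ty)²] = √[3.723² + (0.6285 + 2.005)²] = 4.56 kip/in.
Capacity per unit length: φr_n = 0.75 × 0.6 × 70 × (0.707 × 0.1875) = 4.176 kip/in.
4.56 > 4.176 → NOT adequate.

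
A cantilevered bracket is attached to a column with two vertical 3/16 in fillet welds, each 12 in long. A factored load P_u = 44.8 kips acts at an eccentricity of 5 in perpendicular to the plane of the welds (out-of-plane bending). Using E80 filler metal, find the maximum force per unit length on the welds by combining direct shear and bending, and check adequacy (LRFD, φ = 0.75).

f_max ≈ 5.03 kip/in; NOT adequate

E80XX → F_EXX = 80 ksi.
L_w = 2 × 12 = 24 in; section modulus (unit throat) S = 2 × L²/6 = 48 in².
Direct shear f_v = P/L_w = 44.8/24 = 1.867 kip/in.
Moment M = P × e = 44.8 × 5 = 224 kip·in; bending f_b = M/S = 4.667 kip/in.
f_max = √(f_v² + f_b²) = √(1.867² + 4.667²) = 5.026 kip/in.
φr_n = 0.75 × 0.6 × 80 × (0.707 × 0.1875) = 4.772 kip/in → NOT adequate.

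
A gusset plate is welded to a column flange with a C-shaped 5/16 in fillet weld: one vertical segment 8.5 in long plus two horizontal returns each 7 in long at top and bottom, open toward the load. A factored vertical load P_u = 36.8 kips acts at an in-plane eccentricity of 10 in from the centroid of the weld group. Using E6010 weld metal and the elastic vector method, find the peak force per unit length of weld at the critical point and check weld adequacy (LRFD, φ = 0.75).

E60XX → F_EXX = 60 ksi.
Total weld length L_w = 22.5 in. Treat welds as unit-width lines.
Centroid: x̄ = 2×7×3.5 / 22.5 = 2.178 in from the vertical weld.
Polar moment about centroid: J = I_x + I_y = [8.5³/12 + 2×7×4.25²] + [8.5×2.178² + 2(7³/12 + 7×1.322²)] = 426 in³.
Direct shear f_v = P/L_w = 36.8 / 22.5 = 1.636 kip/in (vertical).
Torsion M = P·e = 36.8 × 10 = 368 kip·in.
Critical point at (x, y) = (4.822, 4.25) from centroid. f_tx = M·y/J = 3.671 kip/in; f_ty = M·x/J = 4.166 kip/in.
Resultant f_max = √[f_tx² + (f_v + f_ty)²] = √[3.671² + (1.636 + 4.166)²] = 6.865 kip/in.
Capacity per unit length: φr_n = 0.75 × 0.6 × 60 × (0.707 × 0.3125) = 5.965 kip/in.
6.865 > 5.965 → NOT adequate.

f_max ≈ 6.87 kip/in; NOT adequate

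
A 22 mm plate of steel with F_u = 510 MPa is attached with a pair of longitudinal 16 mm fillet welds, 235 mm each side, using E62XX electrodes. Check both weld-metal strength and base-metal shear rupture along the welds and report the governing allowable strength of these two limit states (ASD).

E62XX → F_EXX = 620 MPa.
t_e = 0.707 × 16 = 11.31 mm; L = 470 mm.
Weld metal: R_n/Ω = (1/2.0) × 0.6 × 620 × 11.31 × 470 × 10⁻³ = 988.9 kN.
Base metal (shear rupture): R_n/Ω = (1/2.0) × 0.6 × 510 × 22 × 470 × 10⁻³ = 1582 kN.
Governing: weld metal.

R_n/Ω ≈ 989 kN (weld metal governs)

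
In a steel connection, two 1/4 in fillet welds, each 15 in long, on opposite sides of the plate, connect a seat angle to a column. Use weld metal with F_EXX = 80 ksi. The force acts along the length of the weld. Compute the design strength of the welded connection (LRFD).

Effective throat t_e = 0.707 × 0.25 = 0.1767 in.
Total length L = 30 in; A_we = 0.1767 × 30 = 5.302 in².
F_nw = 0.6 F_EXX = 0.6 × 80 = 48 ksi.
φR_n = 0.75 × 48 × 5.302 = 190.9 kips.

φR_n ≈ 191 kips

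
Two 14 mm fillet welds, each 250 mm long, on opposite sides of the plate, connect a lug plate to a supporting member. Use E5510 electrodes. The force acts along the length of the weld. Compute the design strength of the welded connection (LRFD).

φR_n ≈ 1220 kN

E55XX → F_EXX = 550 MPa.
Effective throat t_e = 0.707 × 14 = 9.898 mm.
Total length L = 500 mm; A_we = 9.898 × 500 = 4949 mm².
F_nw = 0.6 F_EXX = 0.6 × 550 = 330 MPa.
φR_n = 0.75 × 330 × 4949 × 10⁻³ = 1225 kN.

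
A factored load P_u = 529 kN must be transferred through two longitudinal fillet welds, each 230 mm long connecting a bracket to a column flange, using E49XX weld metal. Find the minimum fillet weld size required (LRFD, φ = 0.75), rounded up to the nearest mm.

E49XX → F_EXX = 490 MPa.
Total weld length L = 460 mm.
Required throat t_e = P_u / (φ × 0.6 F_EXX × L) = 529 / (0.75 × 0.6 × 490 × 460 × 10⁻³) = 5.215 mm.
Required leg w = t_e / 0.707 = 7.377 mm → use 8 mm.

w = 8 mm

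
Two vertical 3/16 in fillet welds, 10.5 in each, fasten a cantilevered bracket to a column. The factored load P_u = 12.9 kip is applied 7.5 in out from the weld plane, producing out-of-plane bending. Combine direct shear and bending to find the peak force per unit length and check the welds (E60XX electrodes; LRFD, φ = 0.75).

E60XX → F_EXX = 60 ksi.
L_w = 2 × 10.5 = 21 in; section modulus (unit throat) S = 2 × L²/6 = 36.75 in².
Direct shear f_v = P/L_w = 12.9/21 = 0.6143 kip/in.
Moment M = P × e = 12.9 × 7.5 = 96.75 kip·in; bending f_b = M/S = 2.633 kip/in.
f_max = √(f_v² + f_b²) = √(0.6143² + 2.633²) = 2.703 kip/in.
φr_n = 0.75 × 0.6 × 60 × (0.707 × 0.1875) = 3.579 kip/in → adequate.

f_max ≈ 2.7 kip/in; adequate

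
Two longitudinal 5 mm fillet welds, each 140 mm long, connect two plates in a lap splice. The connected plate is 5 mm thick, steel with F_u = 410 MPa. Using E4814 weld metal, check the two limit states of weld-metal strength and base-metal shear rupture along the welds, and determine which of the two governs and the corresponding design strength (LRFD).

E48XX → F_EXX = 480 MPa.
t_e = 0.707 × 5 = 3.535 mm; L = 280 mm.
Weld metal: φR_n = 0.75 × 0.6 × 480 × 3.535 × 280 × 10⁻³ = 213.8 kN.
Base metal (shear rupture): φR_n = 0.75 × 0.6 × 410 × 5 × 280 × 10⁻³ = 258.3 kN.
Governing: weld metal.

φR_n ≈ 214 kN (weld metal governs)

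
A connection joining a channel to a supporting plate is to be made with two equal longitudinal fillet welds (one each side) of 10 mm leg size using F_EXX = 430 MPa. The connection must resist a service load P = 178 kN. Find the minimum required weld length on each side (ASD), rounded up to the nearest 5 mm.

L = 100 mm on each side

Throat t_e = 0.707 × 10 = 7.07 mm.
r_n/Ω = (0.6 × 430 × 7.07) / 2.0 = 912 N/mm = 0.912 kN/mm.
L_req = P / (r_n/Ω) = 178 / 0.912 = 195.2 mm total.
Per side: 195.2 / 2 = 97.58 mm.
Round up → use L = 100 mm on each side.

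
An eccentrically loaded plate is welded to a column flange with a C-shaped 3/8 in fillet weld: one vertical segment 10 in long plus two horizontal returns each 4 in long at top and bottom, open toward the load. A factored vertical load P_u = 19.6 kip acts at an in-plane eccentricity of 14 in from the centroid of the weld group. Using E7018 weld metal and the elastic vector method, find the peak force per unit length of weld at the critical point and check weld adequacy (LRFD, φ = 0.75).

E70XX → F_EXX = 70 ksi.
Total weld length L_w = 18 in. Treat welds as unit-width lines.
Centroid: x̄ = 2×4×2 / 18 = 0.8889 in from the vertical weld.
Polar moment about centroid: J = I_x + I_y = [10³/12 + 2×4×5²] + [10×0.8889² + 2(4³/12 + 4×1.111²)] = 311.8 in³.
Direct shear f_v = P/L_w = 19.6 / 18 = 1.089 kip/in (vertical).
Torsion M = P·e = 19.6 × 14 = 274.4 kip·in.
Critical point at (x, y) = (3.111, 5) from centroid. f_tx = M·y/J = 4.401 kip/in; f_ty = M·x/J = 2.738 kip/in.
Resultant f_max = √[f_tx² + (f_v + f_ty)²] = √[4.401² + (1.089 + 2.738)²] = 5.832 kip/in.
Capacity per unit length: φr_n = 0.75 × 0.6 × 70 × (0.707 × 0.375) = 8.351 kip/in.
5.832 ≤ 8.351 → adequate.

f_max ≈ 5.83 kip/in; adequate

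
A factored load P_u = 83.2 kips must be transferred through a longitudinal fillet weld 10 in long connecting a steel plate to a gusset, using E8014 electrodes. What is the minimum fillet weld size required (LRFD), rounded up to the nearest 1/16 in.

E80XX → F_EXX = 80 ksi.
Total weld length L = 10 in.
Required throat t_e = P_u / (φ × 0.6 F_EXX × L) = 83.2 / (0.75 × 0.6 × 80 × 10) = 0.2311 in.
Required leg w = t_e / 0.707 = 0.3269 in → use 3/8 in.

w = 3/8 in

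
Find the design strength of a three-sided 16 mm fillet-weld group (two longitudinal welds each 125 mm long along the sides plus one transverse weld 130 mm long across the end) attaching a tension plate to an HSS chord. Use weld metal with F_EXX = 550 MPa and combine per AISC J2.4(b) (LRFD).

t_e = 0.707 × 16 = 11.31 mm.
R_nwl = 0.6 × 550 × 11.31 × 250 × 10⁻³ = 933.2 kN (longitudinal, 2 welds).
R_nwt = 0.6 × 550 × 11.31 × 130 × 10⁻³ = 485.3 kN (transverse, base value).
(i) R_nwl + R_nwt = 1419 kN; (ii) 0.85 R_nwl + 1.5 R_nwt = 1521 kN.
R_n = max = 1521 kN [governs: (ii)]; φR_n = 1141 kN.

φR_n ≈ 1140 kN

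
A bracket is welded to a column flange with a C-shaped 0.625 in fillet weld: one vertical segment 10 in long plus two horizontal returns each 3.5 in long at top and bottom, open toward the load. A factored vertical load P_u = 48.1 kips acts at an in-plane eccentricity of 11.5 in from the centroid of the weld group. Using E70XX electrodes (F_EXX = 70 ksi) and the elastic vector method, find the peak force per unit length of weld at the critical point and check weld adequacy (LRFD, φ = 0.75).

f_max ≈ 13 kip/in; adequate

Total weld length L_w = 17 in. Treat welds as unit-width lines.
Centroid: x̄ = 2×3.5×1.75 / 17 = 0.7206 in from the vertical weld.
Polar moment about centroid: J = I_x + I_y = [10³/12 + 2×3.5×5²] + [10×0.7206² + 2(3.5³/12 + 3.5×1.029²)] = 278.1 in³.
Direct shear f_v = P/L_w = 48.1 / 17 = 2.829 kip/in (vertical).
Torsion M = P·e = 48.1 × 11.5 = 553.15 kip·in.
Critical point at (x, y) = (2.779, 5) from centroid. f_tx = M·y/J = 9.946 kip/in; f_ty = M·x/J = 5.529 kip/in.
Resultant f_max = √[f_tx² + (f_v + f_ty)²] = √[9.946² + (2.829 + 5.529)²] = 12.99 kip/in.
Capacity per unit length: φr_n = 0.75 × 0.6 × 70 × (0.707 × 0.625) = 13.92 kip/in.
12.99 ≤ 13.92 → adequate.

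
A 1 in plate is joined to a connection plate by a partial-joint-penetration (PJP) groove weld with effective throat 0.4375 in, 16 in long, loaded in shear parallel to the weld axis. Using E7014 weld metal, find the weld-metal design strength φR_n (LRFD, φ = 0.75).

E70XX → F_EXX = 70 ksi.
Effective throat (given) t_e = 0.4375 in.
A_we = 0.4375 × 16 = 7 in².
F_nw = 0.6 F_EXX = 42 ksi.
φR_n = 0.75 × 42 × 7 = 220.5 kips.

φR_n ≈ 220 kips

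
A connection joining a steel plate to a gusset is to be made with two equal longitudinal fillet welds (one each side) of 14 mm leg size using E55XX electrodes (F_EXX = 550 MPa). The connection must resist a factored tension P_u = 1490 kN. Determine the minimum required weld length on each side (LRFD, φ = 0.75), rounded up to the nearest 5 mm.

Throat t_e = 0.707 × 14 = 9.898 mm.
φr_n = 0.75 × 0.6 × 550 × 9.898 × 10⁻³ = 2.45 kN/mm.
L_req = P_u / φr_n = 1490 / 2.45 = 608.2 mm total.
Per side: 608.2 / 2 = 304.1 mm.
Round up → use L = 305 mm on each side.

L = 305 mm on each side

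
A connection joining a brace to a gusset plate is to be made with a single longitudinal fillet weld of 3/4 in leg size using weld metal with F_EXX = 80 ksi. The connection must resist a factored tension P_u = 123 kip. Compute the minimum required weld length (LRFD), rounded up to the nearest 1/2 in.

Throat t_e = 0.707 × 0.75 = 0.5302 in.
φr_n = 0.75 × 0.6 × 80 × 0.5302 = 19.09 kip/in.
L_req = P_u / φr_n = 123 / 19.09 = 6.444 in total.
Round up → use L = 6.5 in.

L = 6.5 in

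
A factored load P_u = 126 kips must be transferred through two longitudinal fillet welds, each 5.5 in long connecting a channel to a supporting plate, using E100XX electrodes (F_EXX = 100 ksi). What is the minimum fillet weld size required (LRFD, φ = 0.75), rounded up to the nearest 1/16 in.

w = 3/8 in

Total weld length L = 11 in.
Required throat t_e = P_u / (φ × 0.6 F_EXX × L) = 126 / (0.75 × 0.6 × 100 × 11) = 0.2545 in.
Required leg w = t_e / 0.707 = 0.36 in → use 3/8 in.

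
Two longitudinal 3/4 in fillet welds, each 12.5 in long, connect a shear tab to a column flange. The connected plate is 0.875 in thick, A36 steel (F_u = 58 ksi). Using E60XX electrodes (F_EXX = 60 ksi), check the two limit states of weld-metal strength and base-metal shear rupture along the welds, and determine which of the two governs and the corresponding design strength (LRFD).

t_e = 0.707 × 0.75 = 0.5302 in; L = 25 in.
Weld metal: φR_n = 0.75 × 0.6 × 60 × 0.5302 × 25 = 357.9 kips.
Base metal (shear rupture): φR_n = 0.75 × 0.6 × 58 × 0.875 × 25 = 570.9 kips.
Governing: weld metal.

φR_n ≈ 358 kips (weld metal governs)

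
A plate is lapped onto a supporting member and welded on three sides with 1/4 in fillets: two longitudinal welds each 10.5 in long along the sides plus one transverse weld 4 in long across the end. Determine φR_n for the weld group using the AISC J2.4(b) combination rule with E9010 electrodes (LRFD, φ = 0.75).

φR_n ≈ 179 kip

E90XX → F_EXX = 90 ksi.
t_e = 0.707 × 0.25 = 0.1767 in.
R_nwl = 0.6 × 90 × 0.1767 × 21 = 200.4 kip (longitudinal, 2 welds).
R_nwt = 0.6 × 90 × 0.1767 × 4 = 38.18 kip (transverse, base value).
(i) R_nwl + R_nwt = 238.6 kip; (ii) 0.85 R_nwl + 1.5 R_nwt = 227.6 kip.
R_n = max = 238.6 kip [governs: (i)]; φR_n = 179 kip.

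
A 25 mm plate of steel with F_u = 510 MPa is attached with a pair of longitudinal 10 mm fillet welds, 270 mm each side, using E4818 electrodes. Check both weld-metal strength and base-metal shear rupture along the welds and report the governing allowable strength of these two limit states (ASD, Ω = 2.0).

E48XX → F_EXX = 480 MPa.
t_e = 0.707 × 10 = 7.07 mm; L = 540 mm.
Weld metal: R_n/Ω = (1/2.0) × 0.6 × 480 × 7.07 × 540 × 10⁻³ = 549.8 kN.
Base metal (shear rupture): R_n/Ω = (1/2.0) × 0.6 × 510 × 25 × 540 × 10⁻³ = 2066 kN.
Governing: weld metal.

R_n/Ω ≈ 550 kN (weld metal governs)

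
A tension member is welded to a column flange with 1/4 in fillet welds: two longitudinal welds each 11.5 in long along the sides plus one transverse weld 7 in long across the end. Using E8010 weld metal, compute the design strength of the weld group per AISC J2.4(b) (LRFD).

E80XX → F_EXX = 80 ksi.
t_e = 0.707 × 0.25 = 0.1767 in.
R_nwl = 0.6 × 80 × 0.1767 × 23 = 195.1 kip (longitudinal, 2 welds).
R_nwt = 0.6 × 80 × 0.1767 × 7 = 59.39 kip (transverse, base value).
(i) R_nwl + R_nwt = 254.5 kip; (ii) 0.85 R_nwl + 1.5 R_nwt = 254.9 kip.
R_n = max = 254.9 kip [governs: (ii)]; φR_n = 191.2 kip.

φR_n ≈ 191 kip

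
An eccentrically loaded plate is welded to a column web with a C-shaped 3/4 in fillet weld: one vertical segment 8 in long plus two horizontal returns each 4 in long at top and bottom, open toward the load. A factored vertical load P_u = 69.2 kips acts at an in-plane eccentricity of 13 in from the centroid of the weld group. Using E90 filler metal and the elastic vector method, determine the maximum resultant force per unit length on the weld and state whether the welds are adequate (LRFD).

E90XX → F_EXX = 90 ksi.
Total weld length L_w = 16 in. Treat welds as unit-width lines.
Centroid: x̄ = 2×4×2 / 16 = 1 in from the vertical weld.
Polar moment about centroid: J = I_x + I_y = [8³/12 + 2×4×4²] + [8×1² + 2(4³/12 + 4×1²)] = 197.3 in³.
Direct shear f_v = P/L_w = 69.2 / 16 = 4.325 kip/in (vertical).
Torsion M = P·e = 69.2 × 13 = 899.6 kip·in.
Critical point at (x, y) = (3, 4) from centroid. f_tx = M·y/J = 18.24 kip/in; f_ty = M·x/J = 13.68 kip/in.
Resultant f_max = √[f_tx² + (f_v + f_ty)²] = √[18.24² + (4.325 + 13.68)²] = 25.62 kip/in.
Capacity per unit length: φr_n = 0.75 × 0.6 × 90 × (0.707 × 0.75) = 21.48 kip/in.
25.62 > 21.48 → NOT adequate.

f_max ≈ 25.6 kip/in; NOT adequate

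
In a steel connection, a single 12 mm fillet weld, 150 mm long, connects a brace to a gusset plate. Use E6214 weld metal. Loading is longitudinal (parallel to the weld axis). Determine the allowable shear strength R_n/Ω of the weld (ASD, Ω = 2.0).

R_n/Ω ≈ 237 kN

E62XX → F_EXX = 620 MPa.
Effective throat t_e = 0.707 × 12 = 8.484 mm.
Total length L = 150 mm; A_we = 8.484 × 150 = 1273 mm².
F_nw = 0.6 F_EXX = 0.6 × 620 = 372 MPa.
R_n = 372 × 1273 × 10⁻³ = 473.4 kN; R_n/Ω = 473.4/2.0 = 236.7 kN.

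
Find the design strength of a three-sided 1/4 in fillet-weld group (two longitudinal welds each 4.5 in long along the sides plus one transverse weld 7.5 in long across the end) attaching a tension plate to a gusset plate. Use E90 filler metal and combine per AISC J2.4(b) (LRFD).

φR_n ≈ 135 kip

E90XX → F_EXX = 90 ksi.
t_e = 0.707 × 0.25 = 0.1767 in.
R_nwl = 0.6 × 90 × 0.1767 × 9 = 85.9 kip (longitudinal, 2 welds).
R_nwt = 0.6 × 90 × 0.1767 × 7.5 = 71.58 kip (transverse, base value).
(i) R_nwl + R_nwt = 157.5 kip; (ii) 0.85 R_nwl + 1.5 R_nwt = 180.4 kip.
R_n = max = 180.4 kip [governs: (ii)]; φR_n = 135.3 kip.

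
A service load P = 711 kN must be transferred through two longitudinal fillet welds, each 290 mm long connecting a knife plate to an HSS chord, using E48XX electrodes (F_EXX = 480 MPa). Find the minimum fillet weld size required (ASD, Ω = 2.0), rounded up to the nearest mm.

Total weld length L = 580 mm.
Required throat t_e = P × Ω / (0.6 F_EXX × L) = 711 × 2.0 / (0.6 × 480 × 580 × 10⁻³) = 8.513 mm.
Required leg w = t_e / 0.707 = 12.04 mm → use 13 mm.

w = 13 mm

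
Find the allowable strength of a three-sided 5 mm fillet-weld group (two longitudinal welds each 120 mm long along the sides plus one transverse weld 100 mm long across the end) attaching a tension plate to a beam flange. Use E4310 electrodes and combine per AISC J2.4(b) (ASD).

R_n/Ω ≈ 161 kN

E43XX → F_EXX = 430 MPa.
t_e = 0.707 × 5 = 3.535 mm.
R_nwl = 0.6 × 430 × 3.535 × 240 × 10⁻³ = 218.9 kN (longitudinal, 2 welds).
R_nwt = 0.6 × 430 × 3.535 × 100 × 10⁻³ = 91.2 kN (transverse, base value).
(i) R_nwl + R_nwt = 310.1 kN; (ii) 0.85 R_nwl + 1.5 R_nwt = 322.9 kN.
R_n = max = 322.9 kN [governs: (ii)]; R_n/Ω = 161.4 kN.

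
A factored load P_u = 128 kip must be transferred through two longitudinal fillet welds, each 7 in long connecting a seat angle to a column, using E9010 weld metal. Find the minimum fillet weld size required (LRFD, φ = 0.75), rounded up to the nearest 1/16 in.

w = 3/8 in

E90XX → F_EXX = 90 ksi.
Total weld length L = 14 in.
Required throat t_e = P_u / (φ × 0.6 F_EXX × L) = 128 / (0.75 × 0.6 × 90 × 14) = 0.2257 in.
Required leg w = t_e / 0.707 = 0.3193 in → use 3/8 in.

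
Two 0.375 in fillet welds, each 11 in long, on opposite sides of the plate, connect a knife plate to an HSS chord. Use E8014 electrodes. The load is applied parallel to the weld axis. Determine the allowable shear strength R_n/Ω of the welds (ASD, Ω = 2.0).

E80XX → F_EXX = 80 ksi.
Effective throat t_e = 0.707 × 0.375 = 0.2651 in.
Total length L = 22 in; A_we = 0.2651 × 22 = 5.833 in².
F_nw = 0.6 F_EXX = 0.6 × 80 = 48 ksi.
R_n = 48 × 5.833 = 280 kips; R_n/Ω = 280/2.0 = 140 kips.

R_n/Ω ≈ 140 kips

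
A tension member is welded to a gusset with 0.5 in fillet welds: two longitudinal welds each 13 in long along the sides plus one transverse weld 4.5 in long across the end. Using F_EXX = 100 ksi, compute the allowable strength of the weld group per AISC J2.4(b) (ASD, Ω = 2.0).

R_n/Ω ≈ 323 kips

t_e = 0.707 × 0.5 = 0.3535 in.
R_nwl = 0.6 × 100 × 0.3535 × 26 = 551.5 kips (longitudinal, 2 welds).
R_nwt = 0.6 × 100 × 0.3535 × 4.5 = 95.44 kips (transverse, base value).
(i) R_nwl + R_nwt = 646.9 kips; (ii) 0.85 R_nwl + 1.5 R_nwt = 611.9 kips.
R_n = max = 646.9 kips [governs: (i)]; R_n/Ω = 323.5 kips.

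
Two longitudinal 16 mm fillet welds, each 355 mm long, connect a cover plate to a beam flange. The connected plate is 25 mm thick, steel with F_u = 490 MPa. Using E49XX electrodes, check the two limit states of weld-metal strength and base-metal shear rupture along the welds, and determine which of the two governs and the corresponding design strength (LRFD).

φR_n ≈ 1770 kN (weld metal governs)

E49XX → F_EXX = 490 MPa.
t_e = 0.707 × 16 = 11.31 mm; L = 710 mm.
Weld metal: φR_n = 0.75 × 0.6 × 490 × 11.31 × 710 × 10⁻³ = 1771 kN.
Base metal (shear rupture): φR_n = 0.75 × 0.6 × 490 × 25 × 710 × 10⁻³ = 3914 kN.
Governing: weld metal.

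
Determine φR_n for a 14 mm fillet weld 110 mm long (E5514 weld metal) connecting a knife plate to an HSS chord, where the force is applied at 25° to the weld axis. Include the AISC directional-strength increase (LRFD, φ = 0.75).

φR_n ≈ 306 kN

E55XX → F_EXX = 550 MPa.
t_e = 0.707 × 14 = 9.898 mm; A_we = 9.898 × 110 = 1089 mm².
Directional factor: 1.0 + 0.5 sin^1.5(25°) = 1.137.
F_nw = 0.6 × 550 × 1.137 = 375.3 MPa.
φR_n = 0.75 × 375.3 × 1089 × 10⁻³ = 306.5 kN.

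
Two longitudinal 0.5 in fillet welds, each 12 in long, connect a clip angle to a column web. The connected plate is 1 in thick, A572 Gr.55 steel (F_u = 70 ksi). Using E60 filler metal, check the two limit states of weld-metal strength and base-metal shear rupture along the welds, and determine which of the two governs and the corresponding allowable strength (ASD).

R_n/Ω ≈ 153 kip (weld metal governs)

E60XX → F_EXX = 60 ksi.
t_e = 0.707 × 0.5 = 0.3535 in; L = 24 in.
Weld metal: R_n/Ω = (1/2.0) × 0.6 × 60 × 0.3535 × 24 = 152.7 kip.
Base metal (shear rupture): R_n/Ω = (1/2.0) × 0.6 × 70 × 1 × 24 = 504 kip.
Governing: weld metal.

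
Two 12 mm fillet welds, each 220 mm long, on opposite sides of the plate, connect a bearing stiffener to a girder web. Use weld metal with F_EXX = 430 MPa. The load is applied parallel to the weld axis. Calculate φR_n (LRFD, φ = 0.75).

Effective throat t_e = 0.707 × 12 = 8.484 mm.
Total length L = 440 mm; A_we = 8.484 × 440 = 3733 mm².
F_nw = 0.6 F_EXX = 0.6 × 430 = 258 MPa.
φR_n = 0.75 × 258 × 3733 × 10⁻³ = 722.3 kN.

φR_n ≈ 722 kN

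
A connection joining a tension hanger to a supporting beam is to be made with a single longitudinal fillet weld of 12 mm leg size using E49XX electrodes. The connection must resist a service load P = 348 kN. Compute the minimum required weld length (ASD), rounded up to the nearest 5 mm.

E49XX → F_EXX = 490 MPa.
Throat t_e = 0.707 × 12 = 8.484 mm.
r_n/Ω = (0.6 × 490 × 8.484) / 2.0 = 1247 N/mm = 1.247 kN/mm.
L_req = P / (r_n/Ω) = 348 / 1.247 = 279 mm total.
Round up → use L = 280 mm.

L = 280 mm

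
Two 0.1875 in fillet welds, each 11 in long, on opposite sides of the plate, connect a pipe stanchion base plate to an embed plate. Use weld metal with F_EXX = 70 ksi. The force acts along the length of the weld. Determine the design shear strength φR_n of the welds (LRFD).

Effective throat t_e = 0.707 × 0.1875 = 0.1326 in.
Total length L = 22 in; A_we = 0.1326 × 22 = 2.916 in².
F_nw = 0.6 F_EXX = 0.6 × 70 = 42 ksi.
φR_n = 0.75 × 42 × 2.916 = 91.87 kip.

φR_n ≈ 91.9 kip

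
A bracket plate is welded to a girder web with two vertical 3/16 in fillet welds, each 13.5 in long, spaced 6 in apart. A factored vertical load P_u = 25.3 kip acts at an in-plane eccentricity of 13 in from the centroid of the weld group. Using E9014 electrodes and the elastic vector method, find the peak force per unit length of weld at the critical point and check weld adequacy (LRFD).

f_max ≈ 4.19 kip/in; adequate

E90XX → F_EXX = 90 ksi.
Total weld length L_w = 27 in. Treat welds as unit-width lines.
Polar moment about centroid: J = 2[d³/12 + d(b/2)²] = 2[13.5³/12 + 13.5×3²] = 653.1 in³.
Direct shear f_v = P/L_w = 25.3 / 27 = 0.937 kip/in (vertical).
Torsion M = P·e = 25.3 × 13 = 328.9 kip·in.
Critical point at (x, y) = (3, 6.75) from centroid. f_tx = M·y/J = 3.399 kip/in; f_ty = M·x/J = 1.511 kip/in.
Resultant f_max = √[f_tx² + (f_v + f_ty)²] = √[3.399² + (0.937 + 1.511)²] = 4.189 kip/in.
Capacity per unit length: φr_n = 0.75 × 0.6 × 90 × (0.707 × 0.1875) = 5.369 kip/in.
4.189 ≤ 5.369 → adequate.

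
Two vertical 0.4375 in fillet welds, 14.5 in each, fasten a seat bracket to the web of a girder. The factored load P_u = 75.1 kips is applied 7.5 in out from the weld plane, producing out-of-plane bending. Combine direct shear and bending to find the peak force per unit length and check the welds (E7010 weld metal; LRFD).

E70XX → F_EXX = 70 ksi.
L_w = 2 × 14.5 = 29 in; section modulus (unit throat) S = 2 × L²/6 = 70.08 in².
Direct shear f_v = P/L_w = 75.1/29 = 2.59 kip/in.
Moment M = P × e = 75.1 × 7.5 = 563.25 kip·in; bending f_b = M/S = 8.037 kip/in.
f_max = √(f_v² + f_b²) = √(2.59² + 8.037²) = 8.444 kip/in.
φr_n = 0.75 × 0.6 × 70 × (0.707 × 0.4375) = 9.743 kip/in → adequate.

f_max ≈ 8.44 kip/in; adequate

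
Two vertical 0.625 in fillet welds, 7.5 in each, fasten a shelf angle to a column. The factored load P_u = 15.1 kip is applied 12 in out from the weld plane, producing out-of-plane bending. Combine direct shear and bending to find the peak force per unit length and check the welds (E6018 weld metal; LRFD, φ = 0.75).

E60XX → F_EXX = 60 ksi.
L_w = 2 × 7.5 = 15 in; section modulus (unit throat) S = 2 × L²/6 = 18.75 in².
Direct shear f_v = P/L_w = 15.1/15 = 1.007 kip/in.
Moment M = P × e = 15.1 × 12 = 181.2 kip·in; bending f_b = M/S = 9.664 kip/in.
f_max = √(f_v² + f_b²) = √(1.007² + 9.664²) = 9.716 kip/in.
φr_n = 0.75 × 0.6 × 60 × (0.707 × 0.625) = 11.93 kip/in → adequate.

f_max ≈ 9.72 kip/in; adequate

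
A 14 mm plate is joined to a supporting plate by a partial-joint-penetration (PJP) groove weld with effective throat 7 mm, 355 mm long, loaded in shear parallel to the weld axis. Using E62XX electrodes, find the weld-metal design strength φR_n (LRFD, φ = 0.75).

E62XX → F_EXX = 620 MPa.
Effective throat (given) t_e = 7 mm.
A_we = 7 × 355 = 2485 mm².
F_nw = 0.6 F_EXX = 372 MPa.
φR_n = 0.75 × 372 × 2485 × 10⁻³ = 693.3 kN.

φR_n ≈ 693 kN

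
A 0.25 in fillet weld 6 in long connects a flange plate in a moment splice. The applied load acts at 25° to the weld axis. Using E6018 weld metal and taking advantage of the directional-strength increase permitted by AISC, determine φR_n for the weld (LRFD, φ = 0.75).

φR_n ≈ 32.6 kip

E60XX → F_EXX = 60 ksi.
t_e = 0.707 × 0.25 = 0.1767 in; A_we = 0.1767 × 6 = 1.06 in².
Directional factor: 1.0 + 0.5 sin^1.5(25°) = 1.137.
F_nw = 0.6 × 60 × 1.137 = 40.95 ksi.
φR_n = 0.75 × 40.95 × 1.06 = 32.57 kip.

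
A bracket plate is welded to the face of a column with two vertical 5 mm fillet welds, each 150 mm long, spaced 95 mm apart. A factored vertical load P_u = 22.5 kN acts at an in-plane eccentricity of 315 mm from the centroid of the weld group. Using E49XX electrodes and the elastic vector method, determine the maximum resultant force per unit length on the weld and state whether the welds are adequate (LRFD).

E49XX → F_EXX = 490 MPa.
Total weld length L_w = 300 mm. Treat welds as unit-width lines.
Polar moment about centroid: J = 2[d³/12 + d(b/2)²] = 2[150³/12 + 150×47.5²] = 1239000 mm³.
Direct shear f_v = P/L_w = 22.5×10³ / 300 = 75 N/mm (vertical).
Torsion M = P·e = 22.5×10³ × 315 = 7087500 N·mm.
Critical point at (x, y) = (47.5, 75) from centroid. f_tx = M·y/J = 428.9 N/mm; f_ty = M·x/J = 271.6 N/mm.
Resultant f_max = √[f_tx² + (f_v + f_ty)²] = √[428.9² + (75 + 271.6)²] = 551.5 N/mm.
Capacity per unit length: φr_n = 0.75 × 0.6 × 490 × (0.707 × 5) = 779.5 N/mm.
551.5 ≤ 779.5 → adequate.

f_max ≈ 551 N/mm; adequate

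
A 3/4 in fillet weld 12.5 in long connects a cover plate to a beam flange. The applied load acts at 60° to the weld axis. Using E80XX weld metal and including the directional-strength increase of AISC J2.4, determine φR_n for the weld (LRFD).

E80XX → F_EXX = 80 ksi.
t_e = 0.707 × 0.75 = 0.5302 in; A_we = 0.5302 × 12.5 = 6.628 in².
Directional factor: 1.0 + 0.5 sin^1.5(60°) = 1.403.
F_nw = 0.6 × 80 × 1.403 = 67.34 ksi.
φR_n = 0.75 × 67.34 × 6.628 = 334.8 kip.

φR_n ≈ 335 kip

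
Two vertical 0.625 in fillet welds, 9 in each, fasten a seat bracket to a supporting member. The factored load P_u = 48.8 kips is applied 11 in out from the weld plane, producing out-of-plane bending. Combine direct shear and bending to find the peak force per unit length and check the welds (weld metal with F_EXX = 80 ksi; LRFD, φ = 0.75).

f_max ≈ 20.1 kip/in; NOT adequate

L_w = 2 × 9 = 18 in; section modulus (unit throat) S = 2 × L²/6 = 27 in².
Direct shear f_v = P/L_w = 48.8/18 = 2.711 kip/in.
Moment M = P × e = 48.8 × 11 = 536.8 kip·in; bending f_b = M/S = 19.88 kip/in.
f_max = √(f_v² + f_b²) = √(2.711² + 19.88²) = 20.07 kip/in.
φr_n = 0.75 × 0.6 × 80 × (0.707 × 0.625) = 15.91 kip/in → NOT adequate.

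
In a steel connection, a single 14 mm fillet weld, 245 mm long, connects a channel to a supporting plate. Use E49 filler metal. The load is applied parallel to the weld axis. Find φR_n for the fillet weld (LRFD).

φR_n ≈ 535 kN

E49XX → F_EXX = 490 MPa.
Effective throat t_e = 0.707 × 14 = 9.898 mm.
Total length L = 245 mm; A_we = 9.898 × 245 = 2425 mm².
F_nw = 0.6 F_EXX = 0.6 × 490 = 294 MPa.
φR_n = 0.75 × 294 × 2425 × 10⁻³ = 534.7 kN.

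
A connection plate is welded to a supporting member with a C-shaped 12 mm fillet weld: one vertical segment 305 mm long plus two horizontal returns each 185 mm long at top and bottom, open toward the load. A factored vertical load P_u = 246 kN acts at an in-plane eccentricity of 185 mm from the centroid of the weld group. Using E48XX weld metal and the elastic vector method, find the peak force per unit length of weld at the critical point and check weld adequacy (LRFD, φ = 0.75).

f_max ≈ 968 N/mm; adequate

E48XX → F_EXX = 480 MPa.
Total weld length L_w = 675 mm. Treat welds as unit-width lines.
Centroid: x̄ = 2×185×92.5 / 675 = 50.7 mm from the vertical weld.
Polar moment about centroid: J = I_x + I_y = [305³/12 + 2×185×152.5²] + [305×50.7² + 2(185³/12 + 185×41.8²)] = 13450000 mm³.
Direct shear f_v = P/L_w = 246×10³ / 675 = 364.4 N/mm (vertical).
Torsion M = P·e = 246×10³ × 185 = 45510000 N·mm.
Critical point at (x, y) = (134.3, 152.5) from centroid. f_tx = M·y/J = 515.8 N/mm; f_ty = M·x/J = 454.2 N/mm.
Resultant f_max = √[f_tx² + (f_v + f_ty)²] = √[515.8² + (364.4 + 454.2)²] = 967.6 N/mm.
Capacity per unit length: φr_n = 0.75 × 0.6 × 480 × (0.707 × 12) = 1833 N/mm.
967.6 ≤ 1833 → adequate.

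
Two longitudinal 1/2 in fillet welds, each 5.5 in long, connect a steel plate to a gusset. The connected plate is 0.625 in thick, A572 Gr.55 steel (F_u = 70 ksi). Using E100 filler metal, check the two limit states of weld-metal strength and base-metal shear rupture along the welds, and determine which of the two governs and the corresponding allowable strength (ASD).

E100XX → F_EXX = 100 ksi.
t_e = 0.707 × 0.5 = 0.3535 in; L = 11 in.
Weld metal: R_n/Ω = (1/2.0) × 0.6 × 100 × 0.3535 × 11 = 116.7 kip.
Base metal (shear rupture): R_n/Ω = (1/2.0) × 0.6 × 70 × 0.625 × 11 = 144.4 kip.
Governing: weld metal.

R_n/Ω ≈ 117 kip (weld metal governs)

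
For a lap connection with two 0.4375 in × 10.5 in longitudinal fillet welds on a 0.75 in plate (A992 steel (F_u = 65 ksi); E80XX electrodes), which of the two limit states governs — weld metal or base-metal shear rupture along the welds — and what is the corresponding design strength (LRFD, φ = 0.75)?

φR_n ≈ 234 kips (weld metal governs)

E80XX → F_EXX = 80 ksi.
t_e = 0.707 × 0.4375 = 0.3093 in; L = 21 in.
Weld metal: φR_n = 0.75 × 0.6 × 80 × 0.3093 × 21 = 233.8 kips.
Base metal (shear rupture): φR_n = 0.75 × 0.6 × 65 × 0.75 × 21 = 460.7 kips.
Governing: weld metal.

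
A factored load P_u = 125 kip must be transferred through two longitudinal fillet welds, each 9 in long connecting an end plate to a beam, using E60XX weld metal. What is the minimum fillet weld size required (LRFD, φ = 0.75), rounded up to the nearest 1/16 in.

E60XX → F_EXX = 60 ksi.
Total weld length L = 18 in.
Required throat t_e = P_u / (φ × 0.6 F_EXX × L) = 125 / (0.75 × 0.6 × 60 × 18) = 0.2572 in.
Required leg w = t_e / 0.707 = 0.3638 in → use 3/8 in.

w = 3/8 in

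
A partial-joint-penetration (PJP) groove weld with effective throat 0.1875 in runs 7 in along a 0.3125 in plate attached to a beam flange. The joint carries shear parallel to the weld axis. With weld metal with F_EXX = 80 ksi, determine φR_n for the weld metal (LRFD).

φR_n ≈ 47.2 kip

Effective throat (given) t_e = 0.1875 in.
A_we = 0.1875 × 7 = 1.312 in².
F_nw = 0.6 F_EXX = 48 ksi.
φR_n = 0.75 × 48 × 1.312 = 47.25 kip.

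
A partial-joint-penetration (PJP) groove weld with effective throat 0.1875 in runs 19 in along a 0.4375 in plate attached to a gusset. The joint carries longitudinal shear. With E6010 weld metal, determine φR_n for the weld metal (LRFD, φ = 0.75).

E60XX → F_EXX = 60 ksi.
Effective throat (given) t_e = 0.1875 in.
A_we = 0.1875 × 19 = 3.562 in².
F_nw = 0.6 F_EXX = 36 ksi.
φR_n = 0.75 × 36 × 3.562 = 96.19 kips.

φR_n ≈ 96.2 kips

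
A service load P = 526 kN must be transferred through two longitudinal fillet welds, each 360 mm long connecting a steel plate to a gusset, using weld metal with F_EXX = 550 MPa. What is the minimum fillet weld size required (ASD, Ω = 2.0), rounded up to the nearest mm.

Total weld length L = 720 mm.
Required throat t_e = P × Ω / (0.6 F_EXX × L) = 526 × 2.0 / (0.6 × 550 × 720 × 10⁻³) = 4.428 mm.
Required leg w = t_e / 0.707 = 6.263 mm → use 7 mm.

w = 7 mm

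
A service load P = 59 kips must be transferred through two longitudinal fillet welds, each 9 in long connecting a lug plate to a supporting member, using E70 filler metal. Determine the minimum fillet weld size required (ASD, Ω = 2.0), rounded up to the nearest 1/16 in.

E70XX → F_EXX = 70 ksi.
Total weld length L = 18 in.
Required throat t_e = P × Ω / (0.6 F_EXX × L) = 59 × 2.0 / (0.6 × 70 × 18) = 0.1561 in.
Required leg w = t_e / 0.707 = 0.2208 in → use 1/4 in.

w = 1/4 in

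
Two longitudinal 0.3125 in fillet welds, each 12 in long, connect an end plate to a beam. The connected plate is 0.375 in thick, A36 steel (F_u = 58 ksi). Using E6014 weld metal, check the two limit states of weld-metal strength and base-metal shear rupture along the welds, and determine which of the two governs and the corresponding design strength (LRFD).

φR_n ≈ 143 kips (weld metal governs)

E60XX → F_EXX = 60 ksi.
t_e = 0.707 × 0.3125 = 0.2209 in; L = 24 in.
Weld metal: φR_n = 0.75 × 0.6 × 60 × 0.2209 × 24 = 143.2 kips.
Base metal (shear rupture): φR_n = 0.75 × 0.6 × 58 × 0.375 × 24 = 234.9 kips.
Governing: weld metal.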